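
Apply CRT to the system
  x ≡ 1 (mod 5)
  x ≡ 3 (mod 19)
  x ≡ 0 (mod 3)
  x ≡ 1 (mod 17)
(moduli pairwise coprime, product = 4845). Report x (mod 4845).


Product of moduli M = 5 · 19 · 3 · 17 = 4845.
Merge one congruence at a time:
  Start: x ≡ 1 (mod 5).
  Combine with x ≡ 3 (mod 19); new modulus lcm = 95.
    Write x = 1 + 5·t and substitute into x ≡ 3 (mod 19): 5·t ≡ 3 − 1 = 2 (mod 19).
    The inverse of 5 mod 19 is 4 (since 5·4 = 20 = 1·19 + 1), so t ≡ 4·2 = 8 ≡ 8 (mod 19).
    Then x = 1 + 5·8 = 41, valid modulo lcm(5, 19) = 95: x ≡ 41 (mod 95).
  Combine with x ≡ 0 (mod 3); new modulus lcm = 285.
    Write x = 41 + 95·t and substitute into x ≡ 0 (mod 3): 95·t ≡ 0 − 41 = -41 (mod 3).
    Reduce coefficients mod 3: 2·t ≡ 1 (mod 3).
    The inverse of 2 mod 3 is 2 (since 2·2 = 4 = 1·3 + 1), so t ≡ 2·1 = 2 ≡ 2 (mod 3).
    Then x = 41 + 95·2 = 231, valid modulo lcm(95, 3) = 285: x ≡ 231 (mod 285).
  Combine with x ≡ 1 (mod 17); new modulus lcm = 4845.
    Write x = 231 + 285·t and substitute into x ≡ 1 (mod 17): 285·t ≡ 1 − 231 = -230 (mod 17).
    Reduce coefficients mod 17: 13·t ≡ 8 (mod 17).
    The inverse of 13 mod 17 is 4 (since 13·4 = 52 = 3·17 + 1), so t ≡ 4·8 = 32 ≡ 15 (mod 17).
    Then x = 231 + 285·15 = 4506, valid modulo lcm(285, 17) = 4845: x ≡ 4506 (mod 4845).
Verify against each original: 4506 mod 5 = 1, 4506 mod 19 = 3, 4506 mod 3 = 0, 4506 mod 17 = 1.

x ≡ 4506 (mod 4845).


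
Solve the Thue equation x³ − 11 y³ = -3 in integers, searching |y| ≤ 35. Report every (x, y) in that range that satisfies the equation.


The equation is x³ - 11y³ = -3. For fixed y, x³ = 11·y³ − 3, so a solution requires the RHS to be a perfect cube.
Strategy: iterate y from -35 to 35, compute RHS = 11·y³ − 3, and check whether it is a (positive or negative) perfect cube.
Check small values of y:
  y = 0: RHS = -3 is not a perfect cube.
  y = 1: RHS = 8 = (2)³ ⇒ x = 2 works.
  y = -1: RHS = -14 is not a perfect cube.
  y = 2: RHS = 85 is not a perfect cube.
  y = -2: RHS = -91 is not a perfect cube.
  y = 3: RHS = 294 is not a perfect cube.
  y = -3: RHS = -300 is not a perfect cube.
Continuing the search up to |y| = 35 finds no further solutions beyond those listed.
Collected solutions: (2, 1).

Solutions (with |y| ≤ 35): (2, 1).


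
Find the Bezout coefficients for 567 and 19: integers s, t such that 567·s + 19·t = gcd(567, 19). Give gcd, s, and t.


Euclidean algorithm on (567, 19) — divide until remainder is 0:
  567 = 29 · 19 + 16
  19 = 1 · 16 + 3
  16 = 5 · 3 + 1
  3 = 3 · 1 + 0
gcd(567, 19) = 1.
Track Bezout coefficients alongside the remainders: start with r₀ = 567 = a·1 + b·0 (s = 1, t = 0) and r₁ = 19 = a·0 + b·1 (s = 0, t = 1); each new remainder r_{k+1} = r_{k-1} − q_k·r_k inherits s_{k+1} = s_{k-1} − q_k·s_k, t_{k+1} = t_{k-1} − q_k·t_k, so r_k = a·s_k + b·t_k at every step:
  q = 29: r = 16, s = 1 − 29·0 = 1, t = 0 − 29·1 = -29  (check: 567·1 + 19·(-29) = 16)
  q = 1: r = 3, s = 0 − 1·1 = -1, t = 1 − 1·(-29) = 30  (check: 567·(-1) + 19·30 = 3)
  q = 5: r = 1, s = 1 − 5·(-1) = 6, t = -29 − 5·30 = -179  (check: 567·6 + 19·(-179) = 1)
The row with r = 1 (the gcd) gives the Bezout coefficients s = 6, t = -179.
Result: 567 · (6) + 19 · (-179) = 1.

gcd(567, 19) = 1; s = 6, t = -179 (check: 567·6 + 19·(-179) = 1).


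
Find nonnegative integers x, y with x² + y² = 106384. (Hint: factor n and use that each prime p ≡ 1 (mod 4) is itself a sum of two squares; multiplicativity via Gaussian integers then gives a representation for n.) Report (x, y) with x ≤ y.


Step 1: Factor n = 106384 = 2^4 · 61 · 109.
Step 2: Check the mod-4 condition on each prime factor: 2 = 2 (special); 61 ≡ 1 (mod 4), exponent 1; 109 ≡ 1 (mod 4), exponent 1.
All primes ≡ 3 (mod 4) appear to even exponent (or don't appear), so by the two-squares theorem n IS expressible as a sum of two squares.
Step 3: Build a representation. Group n = k² · m with k = 4 and m = 61 · 109 = 6649 (a product of primes ≡ 1 (mod 4)); a representation of m scales to one of n via (k·x)² + (k·y)² = k²(x² + y²). Each prime p ≡ 1 (mod 4) is itself a sum of two squares; find a² by testing p − a² for a perfect square:
  61: 61 − 1² = 60, 61 − 2² = 57, 61 − 3² = 52, 61 − 4² = 45, 61 − 5² = 36 = 6² ⇒ 61 = 5² + 6².
  109: 109 − 1² = 108, 109 − 2² = 105, 109 − 3² = 100 = 10² ⇒ 109 = 3² + 10².
  Combine using the Brahmagupta–Fibonacci identity (a² + b²)(c² + d²) = (ac − bd)² + (ad + bc)² = (ac + bd)² + (ad − bc)²:
  61 · 109 = 6649: from (5² + 6²)(3² + 10²), take (5·3 − 6·10, 5·10 + 6·3) = (15 − 60, 50 + 18) = (-45, 68); dropping signs (only squares matter) gives (45, 68); check 45² + 68² = 2025 + 4624 = 6649 ✓.
  Scale by k = 4: (4·45, 4·68) = (180, 272).
Step 4: Order so x ≤ y and verify: 180² + 272² = 32400 + 73984 = 106384 = n. ✓

n = 106384 = 180² + 272² (one valid representation with x ≤ y).


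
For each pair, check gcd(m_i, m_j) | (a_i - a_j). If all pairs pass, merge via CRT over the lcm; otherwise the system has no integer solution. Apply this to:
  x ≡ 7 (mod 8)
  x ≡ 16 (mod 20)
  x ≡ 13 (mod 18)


Moduli 8, 20, 18 are not pairwise coprime, so CRT works modulo lcm(m_i) when all pairwise compatibility conditions hold.
Pairwise compatibility: gcd(m_i, m_j) must divide a_i - a_j for every pair.
Merge one congruence at a time:
  Start: x ≡ 7 (mod 8).
  Combine with x ≡ 16 (mod 20): gcd(8, 20) = 4, and 16 - 7 = 9 is NOT divisible by 4.
    ⇒ system is inconsistent (no integer solution).

No solution (the system is inconsistent).


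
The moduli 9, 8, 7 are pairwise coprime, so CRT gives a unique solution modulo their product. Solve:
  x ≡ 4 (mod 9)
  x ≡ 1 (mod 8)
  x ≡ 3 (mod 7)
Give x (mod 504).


Moduli 9, 8, 7 are pairwise coprime; by CRT there is a unique solution modulo M = 9 · 8 · 7 = 504.
Solve pairwise, accumulating the modulus:
  Start with x ≡ 4 (mod 9).
  Combine with x ≡ 1 (mod 8): since gcd(9, 8) = 1, we get a unique residue mod 72.
    Write x = 4 + 9·t and substitute into x ≡ 1 (mod 8): 9·t ≡ 1 − 4 = -3 (mod 8).
    Reduce coefficients mod 8: 1·t ≡ 5 (mod 8).
    So t ≡ 5 (mod 8).
    Then x = 4 + 9·5 = 49, valid modulo lcm(9, 8) = 72: x ≡ 49 (mod 72).
  Combine with x ≡ 3 (mod 7): since gcd(72, 7) = 1, we get a unique residue mod 504.
    Write x = 49 + 72·t and substitute into x ≡ 3 (mod 7): 72·t ≡ 3 − 49 = -46 (mod 7).
    Reduce coefficients mod 7: 2·t ≡ 3 (mod 7).
    The inverse of 2 mod 7 is 4 (since 2·4 = 8 = 1·7 + 1), so t ≡ 4·3 = 12 ≡ 5 (mod 7).
    Then x = 49 + 72·5 = 409, valid modulo lcm(72, 7) = 504: x ≡ 409 (mod 504).
Verify: 409 mod 9 = 4 ✓, 409 mod 8 = 1 ✓, 409 mod 7 = 3 ✓.

x ≡ 409 (mod 504).


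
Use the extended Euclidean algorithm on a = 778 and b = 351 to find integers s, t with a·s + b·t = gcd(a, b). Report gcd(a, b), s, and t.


Euclidean algorithm on (778, 351) — divide until remainder is 0:
  778 = 2 · 351 + 76
  351 = 4 · 76 + 47
  76 = 1 · 47 + 29
  47 = 1 · 29 + 18
  29 = 1 · 18 + 11
  18 = 1 · 11 + 7
  11 = 1 · 7 + 4
  7 = 1 · 4 + 3
  4 = 1 · 3 + 1
  3 = 3 · 1 + 0
gcd(778, 351) = 1.
Track Bezout coefficients alongside the remainders: start with r₀ = 778 = a·1 + b·0 (s = 1, t = 0) and r₁ = 351 = a·0 + b·1 (s = 0, t = 1); each new remainder r_{k+1} = r_{k-1} − q_k·r_k inherits s_{k+1} = s_{k-1} − q_k·s_k, t_{k+1} = t_{k-1} − q_k·t_k, so r_k = a·s_k + b·t_k at every step:
  q = 2: r = 76, s = 1 − 2·0 = 1, t = 0 − 2·1 = -2  (check: 778·1 + 351·(-2) = 76)
  q = 4: r = 47, s = 0 − 4·1 = -4, t = 1 − 4·(-2) = 9  (check: 778·(-4) + 351·9 = 47)
  q = 1: r = 29, s = 1 − 1·(-4) = 5, t = -2 − 1·9 = -11  (check: 778·5 + 351·(-11) = 29)
  q = 1: r = 18, s = -4 − 1·5 = -9, t = 9 − 1·(-11) = 20  (check: 778·(-9) + 351·20 = 18)
  q = 1: r = 11, s = 5 − 1·(-9) = 14, t = -11 − 1·20 = -31  (check: 778·14 + 351·(-31) = 11)
  q = 1: r = 7, s = -9 − 1·14 = -23, t = 20 − 1·(-31) = 51  (check: 778·(-23) + 351·51 = 7)
  q = 1: r = 4, s = 14 − 1·(-23) = 37, t = -31 − 1·51 = -82  (check: 778·37 + 351·(-82) = 4)
  q = 1: r = 3, s = -23 − 1·37 = -60, t = 51 − 1·(-82) = 133  (check: 778·(-60) + 351·133 = 3)
  q = 1: r = 1, s = 37 − 1·(-60) = 97, t = -82 − 1·133 = -215  (check: 778·97 + 351·(-215) = 1)
The row with r = 1 (the gcd) gives the Bezout coefficients s = 97, t = -215.
Result: 778 · (97) + 351 · (-215) = 1.

gcd(778, 351) = 1; s = 97, t = -215 (check: 778·97 + 351·(-215) = 1).


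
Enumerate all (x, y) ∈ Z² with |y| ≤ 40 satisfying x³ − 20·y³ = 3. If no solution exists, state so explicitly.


The equation is x³ - 20y³ = 3. For fixed y, x³ = 20·y³ + 3, so a solution requires the RHS to be a perfect cube.
Strategy: iterate y from -40 to 40, compute RHS = 20·y³ + 3, and check whether it is a (positive or negative) perfect cube.
Check small values of y:
  y = 0: RHS = 3 is not a perfect cube.
  y = 1: RHS = 23 is not a perfect cube.
  y = -1: RHS = -17 is not a perfect cube.
  y = 2: RHS = 163 is not a perfect cube.
  y = -2: RHS = -157 is not a perfect cube.
  y = 3: RHS = 543 is not a perfect cube.
  y = -3: RHS = -537 is not a perfect cube.
Continuing the search up to |y| = 40 finds no solutions either.
No (x, y) in the scanned range satisfies the equation.

No integer solutions with |y| ≤ 40.


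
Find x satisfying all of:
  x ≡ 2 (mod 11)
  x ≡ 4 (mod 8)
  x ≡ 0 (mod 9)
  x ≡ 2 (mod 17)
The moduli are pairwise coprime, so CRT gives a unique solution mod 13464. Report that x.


Product of moduli M = 11 · 8 · 9 · 17 = 13464.
Merge one congruence at a time:
  Start: x ≡ 2 (mod 11).
  Combine with x ≡ 4 (mod 8); new modulus lcm = 88.
    Write x = 2 + 11·t and substitute into x ≡ 4 (mod 8): 11·t ≡ 4 − 2 = 2 (mod 8).
    Reduce coefficients mod 8: 3·t ≡ 2 (mod 8).
    The inverse of 3 mod 8 is 3 (since 3·3 = 9 = 1·8 + 1), so t ≡ 3·2 = 6 ≡ 6 (mod 8).
    Then x = 2 + 11·6 = 68, valid modulo lcm(11, 8) = 88: x ≡ 68 (mod 88).
  Combine with x ≡ 0 (mod 9); new modulus lcm = 792.
    Write x = 68 + 88·t and substitute into x ≡ 0 (mod 9): 88·t ≡ 0 − 68 = -68 (mod 9).
    Reduce coefficients mod 9: 7·t ≡ 4 (mod 9).
    The inverse of 7 mod 9 is 4 (since 7·4 = 28 = 3·9 + 1), so t ≡ 4·4 = 16 ≡ 7 (mod 9).
    Then x = 68 + 88·7 = 684, valid modulo lcm(88, 9) = 792: x ≡ 684 (mod 792).
  Combine with x ≡ 2 (mod 17); new modulus lcm = 13464.
    Write x = 684 + 792·t and substitute into x ≡ 2 (mod 17): 792·t ≡ 2 − 684 = -682 (mod 17).
    Reduce coefficients mod 17: 10·t ≡ 15 (mod 17).
    The inverse of 10 mod 17 is 12 (since 10·12 = 120 = 7·17 + 1), so t ≡ 12·15 = 180 ≡ 10 (mod 17).
    Then x = 684 + 792·10 = 8604, valid modulo lcm(792, 17) = 13464: x ≡ 8604 (mod 13464).
Verify against each original: 8604 mod 11 = 2, 8604 mod 8 = 4, 8604 mod 9 = 0, 8604 mod 17 = 2.

x ≡ 8604 (mod 13464).


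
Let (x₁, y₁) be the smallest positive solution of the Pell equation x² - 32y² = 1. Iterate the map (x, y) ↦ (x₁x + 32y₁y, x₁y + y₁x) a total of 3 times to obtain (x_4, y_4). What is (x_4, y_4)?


Step 1: Find the fundamental solution (x₁, y₁) of x² - 32y² = 1.
  Expand √32 as a continued fraction. a₀ = ⌊√32⌋ = 5; iterate m_{k+1} = d_k·a_k − m_k, d_{k+1} = (32 − m_{k+1}²)/d_k, a_{k+1} = ⌊(a₀ + m_{k+1})/d_{k+1}⌋ (starting m₀ = 0, d₀ = 1), with convergents p_k = a_k·p_{k-1} + p_{k-2}, q_k = a_k·q_{k-1} + q_{k-2} (p₋₁ = 1, q₋₁ = 0):
  k = 0: a₀ = 5; p₀/q₀ = 5/1; p₀² − 32·q₀² = 25 − 32 = -7.
  k = 1: m = 5, d = 7, a = ⌊(5 + 5)/7⌋ = 1; p/q = (1·5 + 1)/(1·1 + 0) = 6/1; p² − 32·q² = 36 − 32 = 4.
  k = 2: m = 2, d = 4, a = ⌊(5 + 2)/4⌋ = 1; p/q = (1·6 + 5)/(1·1 + 1) = 11/2; p² − 32·q² = 121 − 128 = -7.
  k = 3: m = 2, d = 7, a = ⌊(5 + 2)/7⌋ = 1; p/q = (1·11 + 6)/(1·2 + 1) = 17/3; p² − 32·q² = 289 − 288 = 1.
  The first convergent with p² − 32·q² = 1 gives the fundamental solution (x₁, y₁) = (17, 3).
Step 2: Apply the recurrence (x_{n+1}, y_{n+1}) = (x₁x_n + 32y₁y_n, x₁y_n + y₁x_n) repeatedly.
  From (x_1, y_1) = (17, 3): x_2 = 17·17 + 32·3·3 = 577; y_2 = 17·3 + 3·17 = 102.
  From (x_2, y_2) = (577, 102): x_3 = 17·577 + 32·3·102 = 19601; y_3 = 17·102 + 3·577 = 3465.
  From (x_3, y_3) = (19601, 3465): x_4 = 17·19601 + 32·3·3465 = 665857; y_4 = 17·3465 + 3·19601 = 117708.
Step 3: Verify x_4² - 32·y_4² = 443365544449 - 443365544448 = 1 (should be 1). ✓

(x_1, y_1) = (17, 3); (x_4, y_4) = (665857, 117708).


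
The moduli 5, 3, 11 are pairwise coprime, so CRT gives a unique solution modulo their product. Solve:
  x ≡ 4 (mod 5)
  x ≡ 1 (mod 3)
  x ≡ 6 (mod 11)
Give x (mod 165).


Moduli 5, 3, 11 are pairwise coprime; by CRT there is a unique solution modulo M = 5 · 3 · 11 = 165.
Solve pairwise, accumulating the modulus:
  Start with x ≡ 4 (mod 5).
  Combine with x ≡ 1 (mod 3): since gcd(5, 3) = 1, we get a unique residue mod 15.
    Write x = 4 + 5·t and substitute into x ≡ 1 (mod 3): 5·t ≡ 1 − 4 = -3 (mod 3).
    Reduce coefficients mod 3: 2·t ≡ 0 (mod 3).
    The inverse of 2 mod 3 is 2 (since 2·2 = 4 = 1·3 + 1), so t ≡ 2·0 = 0 ≡ 0 (mod 3).
    Then x = 4 + 5·0 = 4, valid modulo lcm(5, 3) = 15: x ≡ 4 (mod 15).
  Combine with x ≡ 6 (mod 11): since gcd(15, 11) = 1, we get a unique residue mod 165.
    Write x = 4 + 15·t and substitute into x ≡ 6 (mod 11): 15·t ≡ 6 − 4 = 2 (mod 11).
    Reduce coefficients mod 11: 4·t ≡ 2 (mod 11).
    The inverse of 4 mod 11 is 3 (since 4·3 = 12 = 1·11 + 1), so t ≡ 3·2 = 6 ≡ 6 (mod 11).
    Then x = 4 + 15·6 = 94, valid modulo lcm(15, 11) = 165: x ≡ 94 (mod 165).
Verify: 94 mod 5 = 4 ✓, 94 mod 3 = 1 ✓, 94 mod 11 = 6 ✓.

x ≡ 94 (mod 165).


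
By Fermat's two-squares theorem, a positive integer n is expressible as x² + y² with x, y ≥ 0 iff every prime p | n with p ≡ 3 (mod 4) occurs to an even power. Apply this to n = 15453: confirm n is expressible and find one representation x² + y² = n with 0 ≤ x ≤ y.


Step 1: Factor n = 15453 = 3^2 · 17 · 101.
Step 2: Check the mod-4 condition on each prime factor: 3 ≡ 3 (mod 4), exponent 2 (must be even); 17 ≡ 1 (mod 4), exponent 1; 101 ≡ 1 (mod 4), exponent 1.
All primes ≡ 3 (mod 4) appear to even exponent (or don't appear), so by the two-squares theorem n IS expressible as a sum of two squares.
Step 3: Build a representation. Group n = k² · m with k = 3 and m = 17 · 101 = 1717 (a product of primes ≡ 1 (mod 4)); a representation of m scales to one of n via (k·x)² + (k·y)² = k²(x² + y²). Each prime p ≡ 1 (mod 4) is itself a sum of two squares; find a² by testing p − a² for a perfect square:
  17: 17 − 1² = 16 = 4² ⇒ 17 = 1² + 4².
  101: 101 − 1² = 100 = 10² ⇒ 101 = 1² + 10².
  Combine using the Brahmagupta–Fibonacci identity (a² + b²)(c² + d²) = (ac − bd)² + (ad + bc)² = (ac + bd)² + (ad − bc)²:
  17 · 101 = 1717: from (1² + 4²)(1² + 10²), take (1·1 − 4·10, 1·10 + 4·1) = (1 − 40, 10 + 4) = (-39, 14); dropping signs (only squares matter) gives (39, 14); check 39² + 14² = 1521 + 196 = 1717 ✓.
  Scale by k = 3: (3·39, 3·14) = (117, 42).
Step 4: Order so x ≤ y and verify: 42² + 117² = 1764 + 13689 = 15453 = n. ✓

n = 15453 = 42² + 117² (one valid representation with x ≤ y).


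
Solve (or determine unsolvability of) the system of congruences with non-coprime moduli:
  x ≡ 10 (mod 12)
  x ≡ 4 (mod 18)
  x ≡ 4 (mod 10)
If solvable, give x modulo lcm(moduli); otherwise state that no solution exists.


Moduli 12, 18, 10 are not pairwise coprime, so CRT works modulo lcm(m_i) when all pairwise compatibility conditions hold.
Pairwise compatibility: gcd(m_i, m_j) must divide a_i - a_j for every pair.
Merge one congruence at a time:
  Start: x ≡ 10 (mod 12).
  Combine with x ≡ 4 (mod 18): gcd(12, 18) = 6; 4 - 10 = -6, which IS divisible by 6, so compatible.
    Write x = 10 + 12·t and substitute into x ≡ 4 (mod 18): 12·t ≡ 4 − 10 = -6 (mod 18).
    Divide the congruence (and modulus) by g = 6: 2·t ≡ -1 (mod 3).
    Reduce coefficients mod 3: 2·t ≡ 2 (mod 3).
    The inverse of 2 mod 3 is 2 (since 2·2 = 4 = 1·3 + 1), so t ≡ 2·2 = 4 ≡ 1 (mod 3).
    Then x = 10 + 12·1 = 22, valid modulo lcm(12, 18) = 36: x ≡ 22 (mod 36).
  Combine with x ≡ 4 (mod 10): gcd(36, 10) = 2; 4 - 22 = -18, which IS divisible by 2, so compatible.
    Write x = 22 + 36·t and substitute into x ≡ 4 (mod 10): 36·t ≡ 4 − 22 = -18 (mod 10).
    Divide the congruence (and modulus) by g = 2: 18·t ≡ -9 (mod 5).
    Reduce coefficients mod 5: 3·t ≡ 1 (mod 5).
    The inverse of 3 mod 5 is 2 (since 3·2 = 6 = 1·5 + 1), so t ≡ 2·1 = 2 ≡ 2 (mod 5).
    Then x = 22 + 36·2 = 94, valid modulo lcm(36, 10) = 180: x ≡ 94 (mod 180).
Verify: 94 mod 12 = 10, 94 mod 18 = 4, 94 mod 10 = 4.

x ≡ 94 (mod 180).


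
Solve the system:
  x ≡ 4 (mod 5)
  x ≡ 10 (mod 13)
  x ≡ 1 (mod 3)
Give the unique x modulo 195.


Moduli 5, 13, 3 are pairwise coprime; by CRT there is a unique solution modulo M = 5 · 13 · 3 = 195.
Solve pairwise, accumulating the modulus:
  Start with x ≡ 4 (mod 5).
  Combine with x ≡ 10 (mod 13): since gcd(5, 13) = 1, we get a unique residue mod 65.
    Write x = 4 + 5·t and substitute into x ≡ 10 (mod 13): 5·t ≡ 10 − 4 = 6 (mod 13).
    The inverse of 5 mod 13 is 8 (since 5·8 = 40 = 3·13 + 1), so t ≡ 8·6 = 48 ≡ 9 (mod 13).
    Then x = 4 + 5·9 = 49, valid modulo lcm(5, 13) = 65: x ≡ 49 (mod 65).
  Combine with x ≡ 1 (mod 3): since gcd(65, 3) = 1, we get a unique residue mod 195.
    Write x = 49 + 65·t and substitute into x ≡ 1 (mod 3): 65·t ≡ 1 − 49 = -48 (mod 3).
    Reduce coefficients mod 3: 2·t ≡ 0 (mod 3).
    The inverse of 2 mod 3 is 2 (since 2·2 = 4 = 1·3 + 1), so t ≡ 2·0 = 0 ≡ 0 (mod 3).
    Then x = 49 + 65·0 = 49, valid modulo lcm(65, 3) = 195: x ≡ 49 (mod 195).
Verify: 49 mod 5 = 4 ✓, 49 mod 13 = 10 ✓, 49 mod 3 = 1 ✓.

x ≡ 49 (mod 195).


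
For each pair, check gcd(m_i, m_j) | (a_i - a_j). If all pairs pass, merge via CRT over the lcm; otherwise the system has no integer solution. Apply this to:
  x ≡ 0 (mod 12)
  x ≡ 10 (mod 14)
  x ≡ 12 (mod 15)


Moduli 12, 14, 15 are not pairwise coprime, so CRT works modulo lcm(m_i) when all pairwise compatibility conditions hold.
Pairwise compatibility: gcd(m_i, m_j) must divide a_i - a_j for every pair.
Merge one congruence at a time:
  Start: x ≡ 0 (mod 12).
  Combine with x ≡ 10 (mod 14): gcd(12, 14) = 2; 10 - 0 = 10, which IS divisible by 2, so compatible.
    Write x = 0 + 12·t and substitute into x ≡ 10 (mod 14): 12·t ≡ 10 − 0 = 10 (mod 14).
    Divide the congruence (and modulus) by g = 2: 6·t ≡ 5 (mod 7).
    The inverse of 6 mod 7 is 6 (since 6·6 = 36 = 5·7 + 1), so t ≡ 6·5 = 30 ≡ 2 (mod 7).
    Then x = 0 + 12·2 = 24, valid modulo lcm(12, 14) = 84: x ≡ 24 (mod 84).
  Combine with x ≡ 12 (mod 15): gcd(84, 15) = 3; 12 - 24 = -12, which IS divisible by 3, so compatible.
    Write x = 24 + 84·t and substitute into x ≡ 12 (mod 15): 84·t ≡ 12 − 24 = -12 (mod 15).
    Divide the congruence (and modulus) by g = 3: 28·t ≡ -4 (mod 5).
    Reduce coefficients mod 5: 3·t ≡ 1 (mod 5).
    The inverse of 3 mod 5 is 2 (since 3·2 = 6 = 1·5 + 1), so t ≡ 2·1 = 2 ≡ 2 (mod 5).
    Then x = 24 + 84·2 = 192, valid modulo lcm(84, 15) = 420: x ≡ 192 (mod 420).
Verify: 192 mod 12 = 0, 192 mod 14 = 10, 192 mod 15 = 12.

x ≡ 192 (mod 420).


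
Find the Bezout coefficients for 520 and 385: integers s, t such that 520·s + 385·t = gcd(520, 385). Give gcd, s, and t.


Euclidean algorithm on (520, 385) — divide until remainder is 0:
  520 = 1 · 385 + 135
  385 = 2 · 135 + 115
  135 = 1 · 115 + 20
  115 = 5 · 20 + 15
  20 = 1 · 15 + 5
  15 = 3 · 5 + 0
gcd(520, 385) = 5.
Track Bezout coefficients alongside the remainders: start with r₀ = 520 = a·1 + b·0 (s = 1, t = 0) and r₁ = 385 = a·0 + b·1 (s = 0, t = 1); each new remainder r_{k+1} = r_{k-1} − q_k·r_k inherits s_{k+1} = s_{k-1} − q_k·s_k, t_{k+1} = t_{k-1} − q_k·t_k, so r_k = a·s_k + b·t_k at every step:
  q = 1: r = 135, s = 1 − 1·0 = 1, t = 0 − 1·1 = -1  (check: 520·1 + 385·(-1) = 135)
  q = 2: r = 115, s = 0 − 2·1 = -2, t = 1 − 2·(-1) = 3  (check: 520·(-2) + 385·3 = 115)
  q = 1: r = 20, s = 1 − 1·(-2) = 3, t = -1 − 1·3 = -4  (check: 520·3 + 385·(-4) = 20)
  q = 5: r = 15, s = -2 − 5·3 = -17, t = 3 − 5·(-4) = 23  (check: 520·(-17) + 385·23 = 15)
  q = 1: r = 5, s = 3 − 1·(-17) = 20, t = -4 − 1·23 = -27  (check: 520·20 + 385·(-27) = 5)
The row with r = 5 (the gcd) gives the Bezout coefficients s = 20, t = -27.
Result: 520 · (20) + 385 · (-27) = 5.

gcd(520, 385) = 5; s = 20, t = -27 (check: 520·20 + 385·(-27) = 5).


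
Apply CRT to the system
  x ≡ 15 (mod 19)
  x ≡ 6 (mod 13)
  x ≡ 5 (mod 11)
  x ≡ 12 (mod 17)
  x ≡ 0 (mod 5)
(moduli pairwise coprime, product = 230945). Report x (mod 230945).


Product of moduli M = 19 · 13 · 11 · 17 · 5 = 230945.
Merge one congruence at a time:
  Start: x ≡ 15 (mod 19).
  Combine with x ≡ 6 (mod 13); new modulus lcm = 247.
    Write x = 15 + 19·t and substitute into x ≡ 6 (mod 13): 19·t ≡ 6 − 15 = -9 (mod 13).
    Reduce coefficients mod 13: 6·t ≡ 4 (mod 13).
    The inverse of 6 mod 13 is 11 (since 6·11 = 66 = 5·13 + 1), so t ≡ 11·4 = 44 ≡ 5 (mod 13).
    Then x = 15 + 19·5 = 110, valid modulo lcm(19, 13) = 247: x ≡ 110 (mod 247).
  Combine with x ≡ 5 (mod 11); new modulus lcm = 2717.
    Write x = 110 + 247·t and substitute into x ≡ 5 (mod 11): 247·t ≡ 5 − 110 = -105 (mod 11).
    Reduce coefficients mod 11: 5·t ≡ 5 (mod 11).
    The inverse of 5 mod 11 is 9 (since 5·9 = 45 = 4·11 + 1), so t ≡ 9·5 = 45 ≡ 1 (mod 11).
    Then x = 110 + 247·1 = 357, valid modulo lcm(247, 11) = 2717: x ≡ 357 (mod 2717).
  Combine with x ≡ 12 (mod 17); new modulus lcm = 46189.
    Write x = 357 + 2717·t and substitute into x ≡ 12 (mod 17): 2717·t ≡ 12 − 357 = -345 (mod 17).
    Reduce coefficients mod 17: 14·t ≡ 12 (mod 17).
    The inverse of 14 mod 17 is 11 (since 14·11 = 154 = 9·17 + 1), so t ≡ 11·12 = 132 ≡ 13 (mod 17).
    Then x = 357 + 2717·13 = 35678, valid modulo lcm(2717, 17) = 46189: x ≡ 35678 (mod 46189).
  Combine with x ≡ 0 (mod 5); new modulus lcm = 230945.
    Write x = 35678 + 46189·t and substitute into x ≡ 0 (mod 5): 46189·t ≡ 0 − 35678 = -35678 (mod 5).
    Reduce coefficients mod 5: 4·t ≡ 2 (mod 5).
    The inverse of 4 mod 5 is 4 (since 4·4 = 16 = 3·5 + 1), so t ≡ 4·2 = 8 ≡ 3 (mod 5).
    Then x = 35678 + 46189·3 = 174245, valid modulo lcm(46189, 5) = 230945: x ≡ 174245 (mod 230945).
Verify against each original: 174245 mod 19 = 15, 174245 mod 13 = 6, 174245 mod 11 = 5, 174245 mod 17 = 12, 174245 mod 5 = 0.

x ≡ 174245 (mod 230945).


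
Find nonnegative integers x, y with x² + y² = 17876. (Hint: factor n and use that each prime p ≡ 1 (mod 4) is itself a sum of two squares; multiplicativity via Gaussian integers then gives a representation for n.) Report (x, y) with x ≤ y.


Step 1: Factor n = 17876 = 2^2 · 41 · 109.
Step 2: Check the mod-4 condition on each prime factor: 2 = 2 (special); 41 ≡ 1 (mod 4), exponent 1; 109 ≡ 1 (mod 4), exponent 1.
All primes ≡ 3 (mod 4) appear to even exponent (or don't appear), so by the two-squares theorem n IS expressible as a sum of two squares.
Step 3: Build a representation. Group n = k² · m with k = 2 and m = 41 · 109 = 4469 (a product of primes ≡ 1 (mod 4)); a representation of m scales to one of n via (k·x)² + (k·y)² = k²(x² + y²). Each prime p ≡ 1 (mod 4) is itself a sum of two squares; find a² by testing p − a² for a perfect square:
  41: 41 − 1² = 40, 41 − 2² = 37, 41 − 3² = 32, 41 − 4² = 25 = 5² ⇒ 41 = 4² + 5².
  109: 109 − 1² = 108, 109 − 2² = 105, 109 − 3² = 100 = 10² ⇒ 109 = 3² + 10².
  Combine using the Brahmagupta–Fibonacci identity (a² + b²)(c² + d²) = (ac − bd)² + (ad + bc)² = (ac + bd)² + (ad − bc)²:
  41 · 109 = 4469: from (4² + 5²)(3² + 10²), take (4·3 − 5·10, 4·10 + 5·3) = (12 − 50, 40 + 15) = (-38, 55); dropping signs (only squares matter) gives (38, 55); check 38² + 55² = 1444 + 3025 = 4469 ✓.
  Scale by k = 2: (2·38, 2·55) = (76, 110).
Step 4: Order so x ≤ y and verify: 76² + 110² = 5776 + 12100 = 17876 = n. ✓

n = 17876 = 76² + 110² (one valid representation with x ≤ y).


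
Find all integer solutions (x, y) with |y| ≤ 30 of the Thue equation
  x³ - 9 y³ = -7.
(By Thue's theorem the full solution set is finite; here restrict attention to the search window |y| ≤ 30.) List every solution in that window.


The equation is x³ - 9y³ = -7. For fixed y, x³ = 9·y³ − 7, so a solution requires the RHS to be a perfect cube.
Strategy: iterate y from -30 to 30, compute RHS = 9·y³ − 7, and check whether it is a (positive or negative) perfect cube.
Check small values of y:
  y = 0: RHS = -7 is not a perfect cube.
  y = 1: RHS = 2 is not a perfect cube.
  y = -1: RHS = -16 is not a perfect cube.
  y = 2: RHS = 65 is not a perfect cube.
  y = -2: RHS = -79 is not a perfect cube.
  y = 3: RHS = 236 is not a perfect cube.
  y = -3: RHS = -250 is not a perfect cube.
Continuing the search up to |y| = 30 finds no solutions either.
No (x, y) in the scanned range satisfies the equation.

No integer solutions with |y| ≤ 30.


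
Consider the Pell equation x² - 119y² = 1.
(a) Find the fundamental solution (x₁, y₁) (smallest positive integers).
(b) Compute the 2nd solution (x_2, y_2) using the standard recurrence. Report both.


Step 1: Find the fundamental solution (x₁, y₁) of x² - 119y² = 1.
  Expand √119 as a continued fraction. a₀ = ⌊√119⌋ = 10; iterate m_{k+1} = d_k·a_k − m_k, d_{k+1} = (119 − m_{k+1}²)/d_k, a_{k+1} = ⌊(a₀ + m_{k+1})/d_{k+1}⌋ (starting m₀ = 0, d₀ = 1), with convergents p_k = a_k·p_{k-1} + p_{k-2}, q_k = a_k·q_{k-1} + q_{k-2} (p₋₁ = 1, q₋₁ = 0):
  k = 0: a₀ = 10; p₀/q₀ = 10/1; p₀² − 119·q₀² = 100 − 119 = -19.
  k = 1: m = 10, d = 19, a = ⌊(10 + 10)/19⌋ = 1; p/q = (1·10 + 1)/(1·1 + 0) = 11/1; p² − 119·q² = 121 − 119 = 2.
  k = 2: m = 9, d = 2, a = ⌊(10 + 9)/2⌋ = 9; p/q = (9·11 + 10)/(9·1 + 1) = 109/10; p² − 119·q² = 11881 − 11900 = -19.
  k = 3: m = 9, d = 19, a = ⌊(10 + 9)/19⌋ = 1; p/q = (1·109 + 11)/(1·10 + 1) = 120/11; p² − 119·q² = 14400 − 14399 = 1.
  The first convergent with p² − 119·q² = 1 gives the fundamental solution (x₁, y₁) = (120, 11).
Step 2: Apply the recurrence (x_{n+1}, y_{n+1}) = (x₁x_n + 119y₁y_n, x₁y_n + y₁x_n) repeatedly.
  From (x_1, y_1) = (120, 11): x_2 = 120·120 + 119·11·11 = 28799; y_2 = 120·11 + 11·120 = 2640.
Step 3: Verify x_2² - 119·y_2² = 829382401 - 829382400 = 1 (should be 1). ✓

(x_1, y_1) = (120, 11); (x_2, y_2) = (28799, 2640).


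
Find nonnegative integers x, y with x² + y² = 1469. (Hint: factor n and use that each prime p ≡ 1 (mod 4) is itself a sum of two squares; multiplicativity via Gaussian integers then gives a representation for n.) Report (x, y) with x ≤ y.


Step 1: Factor n = 1469 = 13 · 113.
Step 2: Check the mod-4 condition on each prime factor: 13 ≡ 1 (mod 4), exponent 1; 113 ≡ 1 (mod 4), exponent 1.
All primes ≡ 3 (mod 4) appear to even exponent (or don't appear), so by the two-squares theorem n IS expressible as a sum of two squares.
Step 3: Build a representation. Here n = 13 · 113 is a product of primes ≡ 1 (mod 4). Each prime p ≡ 1 (mod 4) is itself a sum of two squares; find a² by testing p − a² for a perfect square:
  13: 13 − 1² = 12, 13 − 2² = 9 = 3² ⇒ 13 = 2² + 3².
  113: 113 − 1² = 112, 113 − 2² = 109, 113 − 3² = 104, 113 − 4² = 97, 113 − 5² = 88, 113 − 6² = 77, 113 − 7² = 64 = 8² ⇒ 113 = 7² + 8².
  Combine using the Brahmagupta–Fibonacci identity (a² + b²)(c² + d²) = (ac − bd)² + (ad + bc)² = (ac + bd)² + (ad − bc)²:
  13 · 113 = 1469: from (2² + 3²)(7² + 8²), take (2·7 − 3·8, 2·8 + 3·7) = (14 − 24, 16 + 21) = (-10, 37); dropping signs (only squares matter) gives (10, 37); check 10² + 37² = 100 + 1369 = 1469 ✓.
Step 4: Order so x ≤ y and verify: 10² + 37² = 100 + 1369 = 1469 = n. ✓

n = 1469 = 10² + 37² (one valid representation with x ≤ y).


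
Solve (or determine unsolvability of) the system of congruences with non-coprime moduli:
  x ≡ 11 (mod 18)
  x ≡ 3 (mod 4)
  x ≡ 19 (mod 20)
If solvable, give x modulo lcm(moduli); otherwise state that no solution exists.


Moduli 18, 4, 20 are not pairwise coprime, so CRT works modulo lcm(m_i) when all pairwise compatibility conditions hold.
Pairwise compatibility: gcd(m_i, m_j) must divide a_i - a_j for every pair.
Merge one congruence at a time:
  Start: x ≡ 11 (mod 18).
  Combine with x ≡ 3 (mod 4): gcd(18, 4) = 2; 3 - 11 = -8, which IS divisible by 2, so compatible.
    Write x = 11 + 18·t and substitute into x ≡ 3 (mod 4): 18·t ≡ 3 − 11 = -8 (mod 4).
    Divide the congruence (and modulus) by g = 2: 9·t ≡ -4 (mod 2).
    Reduce coefficients mod 2: 1·t ≡ 0 (mod 2).
    So t ≡ 0 (mod 2).
    Then x = 11 + 18·0 = 11, valid modulo lcm(18, 4) = 36: x ≡ 11 (mod 36).
  Combine with x ≡ 19 (mod 20): gcd(36, 20) = 4; 19 - 11 = 8, which IS divisible by 4, so compatible.
    Write x = 11 + 36·t and substitute into x ≡ 19 (mod 20): 36·t ≡ 19 − 11 = 8 (mod 20).
    Divide the congruence (and modulus) by g = 4: 9·t ≡ 2 (mod 5).
    Reduce coefficients mod 5: 4·t ≡ 2 (mod 5).
    The inverse of 4 mod 5 is 4 (since 4·4 = 16 = 3·5 + 1), so t ≡ 4·2 = 8 ≡ 3 (mod 5).
    Then x = 11 + 36·3 = 119, valid modulo lcm(36, 20) = 180: x ≡ 119 (mod 180).
Verify: 119 mod 18 = 11, 119 mod 4 = 3, 119 mod 20 = 19.

x ≡ 119 (mod 180).


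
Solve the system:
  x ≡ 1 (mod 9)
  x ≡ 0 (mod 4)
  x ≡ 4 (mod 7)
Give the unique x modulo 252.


Moduli 9, 4, 7 are pairwise coprime; by CRT there is a unique solution modulo M = 9 · 4 · 7 = 252.
Solve pairwise, accumulating the modulus:
  Start with x ≡ 1 (mod 9).
  Combine with x ≡ 0 (mod 4): since gcd(9, 4) = 1, we get a unique residue mod 36.
    Write x = 1 + 9·t and substitute into x ≡ 0 (mod 4): 9·t ≡ 0 − 1 = -1 (mod 4).
    Reduce coefficients mod 4: 1·t ≡ 3 (mod 4).
    So t ≡ 3 (mod 4).
    Then x = 1 + 9·3 = 28, valid modulo lcm(9, 4) = 36: x ≡ 28 (mod 36).
  Combine with x ≡ 4 (mod 7): since gcd(36, 7) = 1, we get a unique residue mod 252.
    Write x = 28 + 36·t and substitute into x ≡ 4 (mod 7): 36·t ≡ 4 − 28 = -24 (mod 7).
    Reduce coefficients mod 7: 1·t ≡ 4 (mod 7).
    So t ≡ 4 (mod 7).
    Then x = 28 + 36·4 = 172, valid modulo lcm(36, 7) = 252: x ≡ 172 (mod 252).
Verify: 172 mod 9 = 1 ✓, 172 mod 4 = 0 ✓, 172 mod 7 = 4 ✓.

x ≡ 172 (mod 252).


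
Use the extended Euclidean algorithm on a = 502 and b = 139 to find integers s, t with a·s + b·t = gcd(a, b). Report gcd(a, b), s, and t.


Euclidean algorithm on (502, 139) — divide until remainder is 0:
  502 = 3 · 139 + 85
  139 = 1 · 85 + 54
  85 = 1 · 54 + 31
  54 = 1 · 31 + 23
  31 = 1 · 23 + 8
  23 = 2 · 8 + 7
  8 = 1 · 7 + 1
  7 = 7 · 1 + 0
gcd(502, 139) = 1.
Track Bezout coefficients alongside the remainders: start with r₀ = 502 = a·1 + b·0 (s = 1, t = 0) and r₁ = 139 = a·0 + b·1 (s = 0, t = 1); each new remainder r_{k+1} = r_{k-1} − q_k·r_k inherits s_{k+1} = s_{k-1} − q_k·s_k, t_{k+1} = t_{k-1} − q_k·t_k, so r_k = a·s_k + b·t_k at every step:
  q = 3: r = 85, s = 1 − 3·0 = 1, t = 0 − 3·1 = -3  (check: 502·1 + 139·(-3) = 85)
  q = 1: r = 54, s = 0 − 1·1 = -1, t = 1 − 1·(-3) = 4  (check: 502·(-1) + 139·4 = 54)
  q = 1: r = 31, s = 1 − 1·(-1) = 2, t = -3 − 1·4 = -7  (check: 502·2 + 139·(-7) = 31)
  q = 1: r = 23, s = -1 − 1·2 = -3, t = 4 − 1·(-7) = 11  (check: 502·(-3) + 139·11 = 23)
  q = 1: r = 8, s = 2 − 1·(-3) = 5, t = -7 − 1·11 = -18  (check: 502·5 + 139·(-18) = 8)
  q = 2: r = 7, s = -3 − 2·5 = -13, t = 11 − 2·(-18) = 47  (check: 502·(-13) + 139·47 = 7)
  q = 1: r = 1, s = 5 − 1·(-13) = 18, t = -18 − 1·47 = -65  (check: 502·18 + 139·(-65) = 1)
The row with r = 1 (the gcd) gives the Bezout coefficients s = 18, t = -65.
Result: 502 · (18) + 139 · (-65) = 1.

gcd(502, 139) = 1; s = 18, t = -65 (check: 502·18 + 139·(-65) = 1).


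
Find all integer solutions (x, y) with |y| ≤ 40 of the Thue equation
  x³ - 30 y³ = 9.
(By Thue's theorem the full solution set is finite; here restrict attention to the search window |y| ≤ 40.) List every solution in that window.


The equation is x³ - 30y³ = 9. For fixed y, x³ = 30·y³ + 9, so a solution requires the RHS to be a perfect cube.
Strategy: iterate y from -40 to 40, compute RHS = 30·y³ + 9, and check whether it is a (positive or negative) perfect cube.
Check small values of y:
  y = 0: RHS = 9 is not a perfect cube.
  y = 1: RHS = 39 is not a perfect cube.
  y = -1: RHS = -21 is not a perfect cube.
  y = 2: RHS = 249 is not a perfect cube.
  y = -2: RHS = -231 is not a perfect cube.
  y = 3: RHS = 819 is not a perfect cube.
  y = -3: RHS = -801 is not a perfect cube.
Continuing the search up to |y| = 40 finds no solutions either.
No (x, y) in the scanned range satisfies the equation.

No integer solutions with |y| ≤ 40.


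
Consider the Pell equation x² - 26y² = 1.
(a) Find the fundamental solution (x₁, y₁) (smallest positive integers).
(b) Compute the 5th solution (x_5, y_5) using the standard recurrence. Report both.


Step 1: Find the fundamental solution (x₁, y₁) of x² - 26y² = 1.
  Expand √26 as a continued fraction. a₀ = ⌊√26⌋ = 5; iterate m_{k+1} = d_k·a_k − m_k, d_{k+1} = (26 − m_{k+1}²)/d_k, a_{k+1} = ⌊(a₀ + m_{k+1})/d_{k+1}⌋ (starting m₀ = 0, d₀ = 1), with convergents p_k = a_k·p_{k-1} + p_{k-2}, q_k = a_k·q_{k-1} + q_{k-2} (p₋₁ = 1, q₋₁ = 0):
  k = 0: a₀ = 5; p₀/q₀ = 5/1; p₀² − 26·q₀² = 25 − 26 = -1.
  k = 1: m = 5, d = 1, a = ⌊(5 + 5)/1⌋ = 10; p/q = (10·5 + 1)/(10·1 + 0) = 51/10; p² − 26·q² = 2601 − 2600 = 1.
  The first convergent with p² − 26·q² = 1 gives the fundamental solution (x₁, y₁) = (51, 10).
Step 2: Apply the recurrence (x_{n+1}, y_{n+1}) = (x₁x_n + 26y₁y_n, x₁y_n + y₁x_n) repeatedly.
  From (x_1, y_1) = (51, 10): x_2 = 51·51 + 26·10·10 = 5201; y_2 = 51·10 + 10·51 = 1020.
  From (x_2, y_2) = (5201, 1020): x_3 = 51·5201 + 26·10·1020 = 530451; y_3 = 51·1020 + 10·5201 = 104030.
  From (x_3, y_3) = (530451, 104030): x_4 = 51·530451 + 26·10·104030 = 54100801; y_4 = 51·104030 + 10·530451 = 10610040.
  From (x_4, y_4) = (54100801, 10610040): x_5 = 51·54100801 + 26·10·10610040 = 5517751251; y_5 = 51·10610040 + 10·54100801 = 1082120050.
Step 3: Verify x_5² - 26·y_5² = 30445578867912065001 - 30445578867912065000 = 1 (should be 1). ✓

(x_1, y_1) = (51, 10); (x_5, y_5) = (5517751251, 1082120050).


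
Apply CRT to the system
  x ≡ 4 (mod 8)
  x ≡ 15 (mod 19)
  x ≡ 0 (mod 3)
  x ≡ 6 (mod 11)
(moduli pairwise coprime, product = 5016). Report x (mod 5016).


Product of moduli M = 8 · 19 · 3 · 11 = 5016.
Merge one congruence at a time:
  Start: x ≡ 4 (mod 8).
  Combine with x ≡ 15 (mod 19); new modulus lcm = 152.
    Write x = 4 + 8·t and substitute into x ≡ 15 (mod 19): 8·t ≡ 15 − 4 = 11 (mod 19).
    The inverse of 8 mod 19 is 12 (since 8·12 = 96 = 5·19 + 1), so t ≡ 12·11 = 132 ≡ 18 (mod 19).
    Then x = 4 + 8·18 = 148, valid modulo lcm(8, 19) = 152: x ≡ 148 (mod 152).
  Combine with x ≡ 0 (mod 3); new modulus lcm = 456.
    Write x = 148 + 152·t and substitute into x ≡ 0 (mod 3): 152·t ≡ 0 − 148 = -148 (mod 3).
    Reduce coefficients mod 3: 2·t ≡ 2 (mod 3).
    The inverse of 2 mod 3 is 2 (since 2·2 = 4 = 1·3 + 1), so t ≡ 2·2 = 4 ≡ 1 (mod 3).
    Then x = 148 + 152·1 = 300, valid modulo lcm(152, 3) = 456: x ≡ 300 (mod 456).
  Combine with x ≡ 6 (mod 11); new modulus lcm = 5016.
    Write x = 300 + 456·t and substitute into x ≡ 6 (mod 11): 456·t ≡ 6 − 300 = -294 (mod 11).
    Reduce coefficients mod 11: 5·t ≡ 3 (mod 11).
    The inverse of 5 mod 11 is 9 (since 5·9 = 45 = 4·11 + 1), so t ≡ 9·3 = 27 ≡ 5 (mod 11).
    Then x = 300 + 456·5 = 2580, valid modulo lcm(456, 11) = 5016: x ≡ 2580 (mod 5016).
Verify against each original: 2580 mod 8 = 4, 2580 mod 19 = 15, 2580 mod 3 = 0, 2580 mod 11 = 6.

x ≡ 2580 (mod 5016).


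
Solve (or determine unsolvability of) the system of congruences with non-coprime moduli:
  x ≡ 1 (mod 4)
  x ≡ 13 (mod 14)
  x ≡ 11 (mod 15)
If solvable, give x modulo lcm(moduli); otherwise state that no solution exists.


Moduli 4, 14, 15 are not pairwise coprime, so CRT works modulo lcm(m_i) when all pairwise compatibility conditions hold.
Pairwise compatibility: gcd(m_i, m_j) must divide a_i - a_j for every pair.
Merge one congruence at a time:
  Start: x ≡ 1 (mod 4).
  Combine with x ≡ 13 (mod 14): gcd(4, 14) = 2; 13 - 1 = 12, which IS divisible by 2, so compatible.
    Write x = 1 + 4·t and substitute into x ≡ 13 (mod 14): 4·t ≡ 13 − 1 = 12 (mod 14).
    Divide the congruence (and modulus) by g = 2: 2·t ≡ 6 (mod 7).
    The inverse of 2 mod 7 is 4 (since 2·4 = 8 = 1·7 + 1), so t ≡ 4·6 = 24 ≡ 3 (mod 7).
    Then x = 1 + 4·3 = 13, valid modulo lcm(4, 14) = 28: x ≡ 13 (mod 28).
  Combine with x ≡ 11 (mod 15): gcd(28, 15) = 1; 11 - 13 = -2, which IS divisible by 1, so compatible.
    Write x = 13 + 28·t and substitute into x ≡ 11 (mod 15): 28·t ≡ 11 − 13 = -2 (mod 15).
    Reduce coefficients mod 15: 13·t ≡ 13 (mod 15).
    The inverse of 13 mod 15 is 7 (since 13·7 = 91 = 6·15 + 1), so t ≡ 7·13 = 91 ≡ 1 (mod 15).
    Then x = 13 + 28·1 = 41, valid modulo lcm(28, 15) = 420: x ≡ 41 (mod 420).
Verify: 41 mod 4 = 1, 41 mod 14 = 13, 41 mod 15 = 11.

x ≡ 41 (mod 420).


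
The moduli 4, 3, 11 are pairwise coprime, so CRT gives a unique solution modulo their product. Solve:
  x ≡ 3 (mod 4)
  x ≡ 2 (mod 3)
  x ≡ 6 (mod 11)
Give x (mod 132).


Moduli 4, 3, 11 are pairwise coprime; by CRT there is a unique solution modulo M = 4 · 3 · 11 = 132.
Solve pairwise, accumulating the modulus:
  Start with x ≡ 3 (mod 4).
  Combine with x ≡ 2 (mod 3): since gcd(4, 3) = 1, we get a unique residue mod 12.
    Write x = 3 + 4·t and substitute into x ≡ 2 (mod 3): 4·t ≡ 2 − 3 = -1 (mod 3).
    Reduce coefficients mod 3: 1·t ≡ 2 (mod 3).
    So t ≡ 2 (mod 3).
    Then x = 3 + 4·2 = 11, valid modulo lcm(4, 3) = 12: x ≡ 11 (mod 12).
  Combine with x ≡ 6 (mod 11): since gcd(12, 11) = 1, we get a unique residue mod 132.
    Write x = 11 + 12·t and substitute into x ≡ 6 (mod 11): 12·t ≡ 6 − 11 = -5 (mod 11).
    Reduce coefficients mod 11: 1·t ≡ 6 (mod 11).
    So t ≡ 6 (mod 11).
    Then x = 11 + 12·6 = 83, valid modulo lcm(12, 11) = 132: x ≡ 83 (mod 132).
Verify: 83 mod 4 = 3 ✓, 83 mod 3 = 2 ✓, 83 mod 11 = 6 ✓.

x ≡ 83 (mod 132).


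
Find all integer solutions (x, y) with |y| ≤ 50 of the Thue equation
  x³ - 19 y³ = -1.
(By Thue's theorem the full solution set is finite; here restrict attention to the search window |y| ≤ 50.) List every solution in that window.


The equation is x³ - 19y³ = -1. For fixed y, x³ = 19·y³ − 1, so a solution requires the RHS to be a perfect cube.
Strategy: iterate y from -50 to 50, compute RHS = 19·y³ − 1, and check whether it is a (positive or negative) perfect cube.
Check small values of y:
  y = 0: RHS = -1 = (-1)³ ⇒ x = -1 works.
  y = 1: RHS = 18 is not a perfect cube.
  y = -1: RHS = -20 is not a perfect cube.
  y = 2: RHS = 151 is not a perfect cube.
  y = -2: RHS = -153 is not a perfect cube.
  y = 3: RHS = 512 = (8)³ ⇒ x = 8 works.
  y = -3: RHS = -514 is not a perfect cube.
Continuing the search up to |y| = 50 finds no further solutions beyond those listed.
Collected solutions: (-1, 0), (8, 3).

Solutions (with |y| ≤ 50): (-1, 0), (8, 3).
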